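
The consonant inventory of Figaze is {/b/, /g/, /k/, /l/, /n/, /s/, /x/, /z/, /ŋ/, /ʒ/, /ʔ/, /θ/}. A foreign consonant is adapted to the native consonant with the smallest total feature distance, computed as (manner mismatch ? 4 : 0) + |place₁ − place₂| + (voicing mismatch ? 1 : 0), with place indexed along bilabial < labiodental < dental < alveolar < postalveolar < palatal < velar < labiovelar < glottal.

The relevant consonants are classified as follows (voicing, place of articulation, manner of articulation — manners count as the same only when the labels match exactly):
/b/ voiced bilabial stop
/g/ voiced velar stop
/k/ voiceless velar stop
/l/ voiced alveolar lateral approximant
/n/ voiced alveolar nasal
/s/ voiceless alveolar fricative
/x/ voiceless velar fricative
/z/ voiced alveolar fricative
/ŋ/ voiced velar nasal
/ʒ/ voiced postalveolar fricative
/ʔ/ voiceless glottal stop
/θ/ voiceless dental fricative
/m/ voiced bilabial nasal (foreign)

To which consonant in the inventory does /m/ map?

/n/ is closest: same manner (nasal), place distance 3 (bilabial→alveolar), same voicing; total 3. Next closest is /b/ at distance 4.

n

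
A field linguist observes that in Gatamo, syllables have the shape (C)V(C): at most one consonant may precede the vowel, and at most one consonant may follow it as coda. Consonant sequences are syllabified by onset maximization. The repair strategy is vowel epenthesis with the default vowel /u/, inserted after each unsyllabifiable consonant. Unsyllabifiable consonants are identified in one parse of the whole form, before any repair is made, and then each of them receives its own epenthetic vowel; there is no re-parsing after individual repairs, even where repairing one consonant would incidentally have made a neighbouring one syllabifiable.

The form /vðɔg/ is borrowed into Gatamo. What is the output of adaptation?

vuðɔg

The consonants /v/ cannot be parsed into a legal (C)V(C) syllable (at most one coda consonant is licensed; onsets are limited to one consonant).
Epenthesis after each stranded consonant: /v/ → /vu/.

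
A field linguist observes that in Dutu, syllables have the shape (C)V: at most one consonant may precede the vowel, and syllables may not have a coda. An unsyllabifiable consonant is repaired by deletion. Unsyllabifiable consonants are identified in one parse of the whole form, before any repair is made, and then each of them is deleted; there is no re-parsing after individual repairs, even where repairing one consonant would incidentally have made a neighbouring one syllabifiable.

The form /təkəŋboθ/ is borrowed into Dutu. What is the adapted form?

Under (C)V, the unsyllabifiable consonants are /ŋ/, /θ/ (no codas are permitted; onsets are limited to one consonant).
Deletion applies to /ŋ/, /θ/.

təkəbo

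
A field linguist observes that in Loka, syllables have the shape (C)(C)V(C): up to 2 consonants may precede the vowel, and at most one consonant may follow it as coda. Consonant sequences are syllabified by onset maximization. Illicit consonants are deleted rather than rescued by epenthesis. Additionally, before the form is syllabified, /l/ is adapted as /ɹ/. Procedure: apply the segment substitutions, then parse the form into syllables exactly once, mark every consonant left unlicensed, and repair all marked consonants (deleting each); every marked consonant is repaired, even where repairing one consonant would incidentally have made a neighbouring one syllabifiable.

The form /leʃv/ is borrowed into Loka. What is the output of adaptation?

Substitution: /l/ → /ɹ/, giving /ɹeʃv/.
Under (C)(C)V(C), the unsyllabifiable consonants are /v/ (at most one coda consonant is licensed; onsets may contain at most 2 consonants).
Deleting the stranded consonants removes /v/.

ɹeʃ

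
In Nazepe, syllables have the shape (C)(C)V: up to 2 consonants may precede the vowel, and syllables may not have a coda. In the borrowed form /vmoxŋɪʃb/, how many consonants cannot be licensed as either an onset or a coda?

2

The consonants /ʃ/, /b/ cannot be parsed into a legal (C)(C)V syllable (no codas are permitted; onsets may contain at most 2 consonants).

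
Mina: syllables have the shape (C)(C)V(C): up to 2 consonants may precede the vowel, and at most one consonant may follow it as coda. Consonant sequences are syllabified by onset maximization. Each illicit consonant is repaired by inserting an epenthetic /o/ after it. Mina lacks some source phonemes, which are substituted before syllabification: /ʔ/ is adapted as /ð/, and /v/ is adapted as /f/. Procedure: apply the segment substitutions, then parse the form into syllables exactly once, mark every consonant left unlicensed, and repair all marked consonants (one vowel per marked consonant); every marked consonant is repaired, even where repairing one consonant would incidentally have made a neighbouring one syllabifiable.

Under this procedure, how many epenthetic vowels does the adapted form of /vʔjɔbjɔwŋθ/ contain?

After substitution the input is /fðjɔbjɔwŋθ/.
The unsyllabifiable consonants are /f/, /ŋ/, /θ/; each receives one epenthetic vowel.

3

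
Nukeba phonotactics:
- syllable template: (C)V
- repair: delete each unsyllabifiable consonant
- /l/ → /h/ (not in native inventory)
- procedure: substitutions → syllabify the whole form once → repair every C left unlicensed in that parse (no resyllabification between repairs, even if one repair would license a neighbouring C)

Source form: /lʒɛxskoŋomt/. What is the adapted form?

Substitution: /l/ → /h/, giving /hʒɛxskoŋomt/.
Under (C)V, the unsyllabifiable consonants are /h/, /x/, /s/, /m/, /t/ (no codas are permitted; onsets are limited to one consonant).
Deleting the stranded consonants removes /h/, /x/, /s/, /m/, /t/.

ʒɛkoŋo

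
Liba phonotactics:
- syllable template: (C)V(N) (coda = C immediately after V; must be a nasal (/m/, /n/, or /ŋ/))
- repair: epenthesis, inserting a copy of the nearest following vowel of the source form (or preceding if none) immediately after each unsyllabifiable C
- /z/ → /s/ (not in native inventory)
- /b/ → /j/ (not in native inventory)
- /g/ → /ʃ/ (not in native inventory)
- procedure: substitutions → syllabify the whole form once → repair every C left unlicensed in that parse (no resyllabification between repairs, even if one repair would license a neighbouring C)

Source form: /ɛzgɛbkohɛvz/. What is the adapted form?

ɛsɛʃɛjokohɛvɛsɛ

Substitution: /z/ → /s/, /g/ → /ʃ/, /b/ → /j/, giving /ɛsʃɛjkohɛvs/.
Syllabifying with onset maximization leaves /s/, /j/, /v/, /s/ stranded (only a nasal (/m/, /n/, or /ŋ/) is licensed in coda position; onsets are limited to one consonant).
Inserting the epenthetic vowel yields /s/ → /sɛ/, /j/ → /jo/, /v/ → /vɛ/, /s/ → /sɛ/.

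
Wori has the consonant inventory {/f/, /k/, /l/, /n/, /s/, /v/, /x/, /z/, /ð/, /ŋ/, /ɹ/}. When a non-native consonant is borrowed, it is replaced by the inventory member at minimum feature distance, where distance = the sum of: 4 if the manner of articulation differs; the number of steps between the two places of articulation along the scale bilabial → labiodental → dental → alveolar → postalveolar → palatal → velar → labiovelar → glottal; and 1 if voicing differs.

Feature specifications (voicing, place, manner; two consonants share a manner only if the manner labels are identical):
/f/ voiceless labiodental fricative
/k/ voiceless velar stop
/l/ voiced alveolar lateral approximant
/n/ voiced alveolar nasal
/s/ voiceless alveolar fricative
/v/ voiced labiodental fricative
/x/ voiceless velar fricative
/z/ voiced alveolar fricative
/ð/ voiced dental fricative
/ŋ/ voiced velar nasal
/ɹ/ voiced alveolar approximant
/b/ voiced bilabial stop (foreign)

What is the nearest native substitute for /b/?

v

/v/ is closest: manner differs (stop→fricative, +4), place distance 1 (bilabial→labiodental), same voicing; total 5. Next closest is /f/ at distance 6.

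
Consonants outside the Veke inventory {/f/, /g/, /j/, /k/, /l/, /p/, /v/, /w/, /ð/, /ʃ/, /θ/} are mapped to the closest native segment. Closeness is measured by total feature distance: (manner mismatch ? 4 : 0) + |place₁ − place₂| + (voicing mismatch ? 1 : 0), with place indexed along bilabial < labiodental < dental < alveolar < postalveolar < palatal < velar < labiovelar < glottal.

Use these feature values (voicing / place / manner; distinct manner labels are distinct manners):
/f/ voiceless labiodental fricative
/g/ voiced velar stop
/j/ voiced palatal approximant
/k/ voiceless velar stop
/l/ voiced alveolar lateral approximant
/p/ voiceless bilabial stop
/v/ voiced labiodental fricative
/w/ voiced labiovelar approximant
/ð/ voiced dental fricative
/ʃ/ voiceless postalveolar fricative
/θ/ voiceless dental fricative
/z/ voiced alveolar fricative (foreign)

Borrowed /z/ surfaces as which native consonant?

ð

/ð/ is closest: same manner (fricative), place distance 1 (alveolar→dental), same voicing; total 1. Next closest is /v/ at distance 2.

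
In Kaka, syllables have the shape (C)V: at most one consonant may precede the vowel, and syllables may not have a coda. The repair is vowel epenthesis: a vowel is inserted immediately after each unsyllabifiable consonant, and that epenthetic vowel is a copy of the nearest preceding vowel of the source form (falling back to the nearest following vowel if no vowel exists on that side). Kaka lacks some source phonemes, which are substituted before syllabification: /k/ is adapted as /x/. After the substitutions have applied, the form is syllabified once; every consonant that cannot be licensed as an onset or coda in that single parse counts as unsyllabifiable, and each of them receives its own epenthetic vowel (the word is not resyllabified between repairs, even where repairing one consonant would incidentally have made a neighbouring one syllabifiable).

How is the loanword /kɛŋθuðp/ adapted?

xɛŋɛθuðupu

Substitution: /k/ → /x/, giving /xɛŋθuðp/.
The consonants /ŋ/, /ð/, /p/ cannot be parsed into a legal (C)V syllable (no codas are permitted; onsets are limited to one consonant).
Each unlicensed consonant becomes the onset of a new syllable: /ŋ/ → /ŋɛ/, /ð/ → /ðu/, /p/ → /pu/.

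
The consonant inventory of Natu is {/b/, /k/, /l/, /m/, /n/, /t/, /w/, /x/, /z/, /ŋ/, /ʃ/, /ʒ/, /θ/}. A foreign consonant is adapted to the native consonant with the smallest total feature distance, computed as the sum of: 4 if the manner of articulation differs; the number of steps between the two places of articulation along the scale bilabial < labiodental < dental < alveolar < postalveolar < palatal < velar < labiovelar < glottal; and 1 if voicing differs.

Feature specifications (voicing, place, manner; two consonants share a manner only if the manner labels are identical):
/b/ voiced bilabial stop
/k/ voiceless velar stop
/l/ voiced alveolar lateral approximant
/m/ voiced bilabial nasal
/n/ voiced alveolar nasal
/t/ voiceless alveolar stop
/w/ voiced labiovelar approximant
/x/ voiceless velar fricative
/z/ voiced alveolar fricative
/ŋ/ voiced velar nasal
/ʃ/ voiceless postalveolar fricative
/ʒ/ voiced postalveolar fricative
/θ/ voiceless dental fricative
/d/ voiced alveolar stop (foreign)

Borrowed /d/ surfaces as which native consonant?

/t/ is closest: same manner (stop), place distance 0 (alveolar→alveolar), voicing differs (+1); total 1. Next closest is /b/ at distance 3.

t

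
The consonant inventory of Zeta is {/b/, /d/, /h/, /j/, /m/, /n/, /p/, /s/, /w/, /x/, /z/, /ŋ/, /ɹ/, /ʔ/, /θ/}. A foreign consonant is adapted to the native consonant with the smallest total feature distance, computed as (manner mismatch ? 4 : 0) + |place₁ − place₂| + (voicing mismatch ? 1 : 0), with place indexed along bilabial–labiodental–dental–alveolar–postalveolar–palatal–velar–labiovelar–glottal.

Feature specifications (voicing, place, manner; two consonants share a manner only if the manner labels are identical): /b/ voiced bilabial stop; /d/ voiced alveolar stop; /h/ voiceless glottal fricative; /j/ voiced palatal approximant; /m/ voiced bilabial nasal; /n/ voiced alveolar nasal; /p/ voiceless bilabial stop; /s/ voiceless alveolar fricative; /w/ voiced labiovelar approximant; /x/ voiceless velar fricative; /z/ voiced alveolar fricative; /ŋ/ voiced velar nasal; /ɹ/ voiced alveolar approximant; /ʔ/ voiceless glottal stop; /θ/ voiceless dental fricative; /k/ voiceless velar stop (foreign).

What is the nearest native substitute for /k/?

/ʔ/ is closest: same manner (stop), place distance 2 (velar→glottal), same voicing; total 2. Next closest is /d/ at distance 4.

ʔ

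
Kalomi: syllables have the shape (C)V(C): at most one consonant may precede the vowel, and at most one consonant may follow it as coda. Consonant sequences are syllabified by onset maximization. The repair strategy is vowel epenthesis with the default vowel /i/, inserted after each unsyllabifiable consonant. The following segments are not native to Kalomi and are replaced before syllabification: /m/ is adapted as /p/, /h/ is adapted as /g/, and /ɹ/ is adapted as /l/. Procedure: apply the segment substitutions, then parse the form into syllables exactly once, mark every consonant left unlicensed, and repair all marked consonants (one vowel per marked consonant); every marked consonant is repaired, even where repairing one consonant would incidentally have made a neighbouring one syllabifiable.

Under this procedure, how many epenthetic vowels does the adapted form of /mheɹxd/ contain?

After substitution the input is /pgelxd/.
The unsyllabifiable consonants are /p/, /x/, /d/; each receives one epenthetic vowel.

3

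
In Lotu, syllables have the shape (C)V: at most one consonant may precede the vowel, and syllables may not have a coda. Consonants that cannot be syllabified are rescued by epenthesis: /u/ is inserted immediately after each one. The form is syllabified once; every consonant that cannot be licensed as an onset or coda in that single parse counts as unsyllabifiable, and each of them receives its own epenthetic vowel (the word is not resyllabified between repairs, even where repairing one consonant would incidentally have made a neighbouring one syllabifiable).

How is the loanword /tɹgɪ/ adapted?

Syllabifying with onset maximization leaves /t/, /ɹ/ stranded (no codas are permitted; onsets are limited to one consonant).
Epenthesis after each stranded consonant: /t/ → /tu/, /ɹ/ → /ɹu/.

tuɹugɪ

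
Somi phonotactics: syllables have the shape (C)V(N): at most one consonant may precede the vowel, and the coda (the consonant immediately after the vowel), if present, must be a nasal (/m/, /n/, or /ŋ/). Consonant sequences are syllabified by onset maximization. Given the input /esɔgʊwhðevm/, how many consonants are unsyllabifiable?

4

Under (C)V(N), the unsyllabifiable consonants are /w/, /h/, /v/, /m/ (only a nasal (/m/, /n/, or /ŋ/) is licensed in coda position; onsets are limited to one consonant).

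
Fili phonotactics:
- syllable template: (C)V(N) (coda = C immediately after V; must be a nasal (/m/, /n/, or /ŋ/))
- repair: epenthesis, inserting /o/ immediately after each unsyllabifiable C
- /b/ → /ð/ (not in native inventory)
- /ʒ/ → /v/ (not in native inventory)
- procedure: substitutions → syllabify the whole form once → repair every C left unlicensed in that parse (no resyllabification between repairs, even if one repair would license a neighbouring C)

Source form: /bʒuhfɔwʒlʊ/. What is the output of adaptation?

Substitution: /b/ → /ð/, /ʒ/ → /v/, giving /ðvuhfɔwvlʊ/.
Under (C)V(N), the unsyllabifiable consonants are /ð/, /h/, /w/, /v/ (only a nasal (/m/, /n/, or /ŋ/) is licensed in coda position; onsets are limited to one consonant).
Epenthesis after each stranded consonant: /ð/ → /ðo/, /h/ → /ho/, /w/ → /wo/, /v/ → /vo/.

ðovuhofɔwovolʊ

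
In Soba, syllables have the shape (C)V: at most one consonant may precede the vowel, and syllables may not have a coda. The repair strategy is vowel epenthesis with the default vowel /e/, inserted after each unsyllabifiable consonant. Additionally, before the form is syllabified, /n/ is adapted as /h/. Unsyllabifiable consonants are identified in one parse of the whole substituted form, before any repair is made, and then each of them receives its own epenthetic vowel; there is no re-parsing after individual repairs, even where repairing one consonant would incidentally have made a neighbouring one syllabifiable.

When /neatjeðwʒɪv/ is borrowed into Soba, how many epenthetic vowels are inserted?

4

After substitution the input is /heatjeðwʒɪv/.
The unsyllabifiable consonants are /t/, /ð/, /w/, /v/; each receives one epenthetic vowel.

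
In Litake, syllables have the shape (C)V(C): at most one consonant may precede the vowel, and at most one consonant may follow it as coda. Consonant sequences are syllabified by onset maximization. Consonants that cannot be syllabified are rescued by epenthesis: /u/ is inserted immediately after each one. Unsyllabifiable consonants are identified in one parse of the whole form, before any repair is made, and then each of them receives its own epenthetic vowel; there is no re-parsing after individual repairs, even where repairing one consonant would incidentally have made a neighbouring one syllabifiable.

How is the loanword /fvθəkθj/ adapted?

fuvuθəkθuju

Syllabifying with onset maximization leaves /f/, /v/, /θ/, /j/ stranded (at most one coda consonant is licensed; onsets are limited to one consonant).
Each unlicensed consonant becomes the onset of a new syllable: /f/ → /fu/, /v/ → /vu/, /θ/ → /θu/, /j/ → /ju/.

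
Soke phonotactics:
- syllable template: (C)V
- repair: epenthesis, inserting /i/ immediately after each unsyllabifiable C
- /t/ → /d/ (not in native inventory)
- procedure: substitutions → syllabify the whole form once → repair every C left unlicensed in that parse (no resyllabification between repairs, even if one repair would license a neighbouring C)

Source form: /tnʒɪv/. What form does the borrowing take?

Substitution: /t/ → /d/, giving /dnʒɪv/.
Syllabifying with onset maximization leaves /d/, /n/, /v/ stranded (no codas are permitted; onsets are limited to one consonant).
Each unlicensed consonant becomes the onset of a new syllable: /d/ → /di/, /n/ → /ni/, /v/ → /vi/.

diniʒɪvi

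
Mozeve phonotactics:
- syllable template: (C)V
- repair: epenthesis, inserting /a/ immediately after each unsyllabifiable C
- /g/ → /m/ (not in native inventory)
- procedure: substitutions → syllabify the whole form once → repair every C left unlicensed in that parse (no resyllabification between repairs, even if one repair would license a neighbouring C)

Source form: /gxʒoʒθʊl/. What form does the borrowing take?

maxaʒoʒaθʊla

Substitution: /g/ → /m/, giving /mxʒoʒθʊl/.
Under (C)V, the unsyllabifiable consonants are /m/, /x/, /ʒ/, /l/ (no codas are permitted; onsets are limited to one consonant).
Each unlicensed consonant becomes the onset of a new syllable: /m/ → /ma/, /x/ → /xa/, /ʒ/ → /ʒa/, /l/ → /la/.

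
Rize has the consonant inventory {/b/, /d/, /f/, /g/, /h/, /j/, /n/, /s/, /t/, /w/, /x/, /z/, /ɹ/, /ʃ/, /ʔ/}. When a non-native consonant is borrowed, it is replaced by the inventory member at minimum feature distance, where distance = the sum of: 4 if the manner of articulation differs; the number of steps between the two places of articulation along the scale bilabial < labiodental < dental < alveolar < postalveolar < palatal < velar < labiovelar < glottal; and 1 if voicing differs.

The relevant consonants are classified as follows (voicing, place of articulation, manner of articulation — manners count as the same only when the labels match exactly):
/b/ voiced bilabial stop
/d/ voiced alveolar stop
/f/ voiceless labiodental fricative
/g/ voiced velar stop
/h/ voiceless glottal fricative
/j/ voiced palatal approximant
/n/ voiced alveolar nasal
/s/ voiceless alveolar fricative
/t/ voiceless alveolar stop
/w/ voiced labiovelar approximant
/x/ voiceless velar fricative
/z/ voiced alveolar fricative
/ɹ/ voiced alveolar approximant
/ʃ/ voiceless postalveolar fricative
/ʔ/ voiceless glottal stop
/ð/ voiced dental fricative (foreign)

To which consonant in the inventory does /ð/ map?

z

/z/ is closest: same manner (fricative), place distance 1 (dental→alveolar), same voicing; total 1. Next closest is /f/ at distance 2.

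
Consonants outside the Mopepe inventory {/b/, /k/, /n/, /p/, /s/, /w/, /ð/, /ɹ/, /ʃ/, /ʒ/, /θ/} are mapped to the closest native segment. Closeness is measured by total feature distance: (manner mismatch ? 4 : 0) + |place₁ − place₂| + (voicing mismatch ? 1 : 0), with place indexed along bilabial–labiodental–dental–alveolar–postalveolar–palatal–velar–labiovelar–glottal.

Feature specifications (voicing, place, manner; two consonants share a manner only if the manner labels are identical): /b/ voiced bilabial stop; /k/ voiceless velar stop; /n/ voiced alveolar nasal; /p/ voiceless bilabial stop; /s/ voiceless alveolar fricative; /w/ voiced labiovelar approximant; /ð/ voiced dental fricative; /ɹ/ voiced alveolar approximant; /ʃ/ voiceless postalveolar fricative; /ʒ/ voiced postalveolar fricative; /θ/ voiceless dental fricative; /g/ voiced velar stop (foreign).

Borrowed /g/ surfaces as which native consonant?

/k/ is closest: same manner (stop), place distance 0 (velar→velar), voicing differs (+1); total 1. Next closest is /w/ at distance 5.

k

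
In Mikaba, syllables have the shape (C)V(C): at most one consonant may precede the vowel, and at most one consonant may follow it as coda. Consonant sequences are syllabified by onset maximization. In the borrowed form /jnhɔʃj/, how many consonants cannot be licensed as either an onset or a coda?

3

The consonants /j/, /n/, /j/ cannot be parsed into a legal (C)V(C) syllable (at most one coda consonant is licensed; onsets are limited to one consonant).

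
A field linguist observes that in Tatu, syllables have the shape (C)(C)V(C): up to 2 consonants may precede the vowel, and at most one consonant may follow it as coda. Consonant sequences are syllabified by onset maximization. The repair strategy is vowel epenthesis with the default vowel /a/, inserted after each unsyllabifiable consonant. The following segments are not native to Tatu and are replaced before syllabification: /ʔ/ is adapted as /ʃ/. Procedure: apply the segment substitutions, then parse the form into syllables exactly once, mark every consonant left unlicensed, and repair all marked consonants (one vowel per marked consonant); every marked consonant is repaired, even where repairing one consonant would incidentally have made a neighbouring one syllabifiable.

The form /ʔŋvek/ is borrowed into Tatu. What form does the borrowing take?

Substitution: /ʔ/ → /ʃ/, giving /ʃŋvek/.
The consonants /ʃ/ cannot be parsed into a legal (C)(C)V(C) syllable (at most one coda consonant is licensed; onsets may contain at most 2 consonants).
Epenthesis after each stranded consonant: /ʃ/ → /ʃa/.

ʃaŋvek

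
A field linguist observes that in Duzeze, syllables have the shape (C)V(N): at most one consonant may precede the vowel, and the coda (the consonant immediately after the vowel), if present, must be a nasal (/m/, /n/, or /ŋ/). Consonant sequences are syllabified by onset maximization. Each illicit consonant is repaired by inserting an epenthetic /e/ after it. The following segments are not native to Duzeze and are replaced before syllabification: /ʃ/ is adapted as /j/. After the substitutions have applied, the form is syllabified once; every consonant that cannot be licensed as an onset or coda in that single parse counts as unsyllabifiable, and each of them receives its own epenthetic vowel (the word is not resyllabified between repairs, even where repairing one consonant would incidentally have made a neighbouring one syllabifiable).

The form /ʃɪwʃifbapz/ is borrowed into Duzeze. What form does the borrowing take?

jɪwejifebapeze

Substitution: /ʃ/ → /j/, giving /jɪwjifbapz/.
The consonants /w/, /f/, /p/, /z/ cannot be parsed into a legal (C)V(N) syllable (only a nasal (/m/, /n/, or /ŋ/) is licensed in coda position; onsets are limited to one consonant).
Inserting the epenthetic vowel yields /w/ → /we/, /f/ → /fe/, /p/ → /pe/, /z/ → /ze/.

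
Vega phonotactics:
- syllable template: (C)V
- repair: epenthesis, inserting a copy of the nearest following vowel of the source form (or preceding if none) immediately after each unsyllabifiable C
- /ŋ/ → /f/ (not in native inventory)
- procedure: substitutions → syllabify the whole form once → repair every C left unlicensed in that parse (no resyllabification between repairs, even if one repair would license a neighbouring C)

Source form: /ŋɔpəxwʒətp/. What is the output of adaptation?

Substitution: /ŋ/ → /f/, giving /fɔpəxwʒətp/.
Under (C)V, the unsyllabifiable consonants are /x/, /w/, /t/, /p/ (no codas are permitted; onsets are limited to one consonant).
Each unlicensed consonant becomes the onset of a new syllable: /x/ → /xə/, /w/ → /wə/, /t/ → /tə/, /p/ → /pə/.

fɔpəxəwəʒətəpə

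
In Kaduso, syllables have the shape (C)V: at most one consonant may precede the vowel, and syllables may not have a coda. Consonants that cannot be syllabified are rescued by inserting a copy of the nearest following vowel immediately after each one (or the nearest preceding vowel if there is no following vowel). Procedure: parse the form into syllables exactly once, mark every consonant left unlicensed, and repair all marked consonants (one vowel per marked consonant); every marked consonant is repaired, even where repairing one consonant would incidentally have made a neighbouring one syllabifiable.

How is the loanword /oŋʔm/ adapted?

oŋoʔomo

Under (C)V, the unsyllabifiable consonants are /ŋ/, /ʔ/, /m/ (no codas are permitted; onsets are limited to one consonant).
Epenthesis after each stranded consonant: /ŋ/ → /ŋo/, /ʔ/ → /ʔo/, /m/ → /mo/.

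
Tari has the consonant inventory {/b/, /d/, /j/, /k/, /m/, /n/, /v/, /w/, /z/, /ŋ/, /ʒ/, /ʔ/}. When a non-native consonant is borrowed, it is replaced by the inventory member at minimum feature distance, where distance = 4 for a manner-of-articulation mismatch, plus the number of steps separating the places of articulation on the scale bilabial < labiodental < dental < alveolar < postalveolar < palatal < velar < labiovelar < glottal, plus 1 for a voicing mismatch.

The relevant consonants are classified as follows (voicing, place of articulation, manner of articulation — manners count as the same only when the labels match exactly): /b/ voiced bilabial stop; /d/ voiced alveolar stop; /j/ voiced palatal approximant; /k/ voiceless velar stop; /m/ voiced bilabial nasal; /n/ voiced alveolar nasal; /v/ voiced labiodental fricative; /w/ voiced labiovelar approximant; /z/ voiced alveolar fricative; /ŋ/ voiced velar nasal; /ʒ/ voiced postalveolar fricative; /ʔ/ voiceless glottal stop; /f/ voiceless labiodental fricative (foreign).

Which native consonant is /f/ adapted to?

/v/ is closest: same manner (fricative), place distance 0 (labiodental→labiodental), voicing differs (+1); total 1. Next closest is /z/ at distance 3.

v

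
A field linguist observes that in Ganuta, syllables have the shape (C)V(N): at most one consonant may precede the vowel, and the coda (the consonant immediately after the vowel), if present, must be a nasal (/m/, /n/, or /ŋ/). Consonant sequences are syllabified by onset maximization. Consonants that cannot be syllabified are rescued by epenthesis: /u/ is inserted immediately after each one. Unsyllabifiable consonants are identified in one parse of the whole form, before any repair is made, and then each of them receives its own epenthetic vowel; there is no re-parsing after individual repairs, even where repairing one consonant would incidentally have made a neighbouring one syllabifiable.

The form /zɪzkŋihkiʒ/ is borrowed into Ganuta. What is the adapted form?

zɪzukuŋihukiʒu

The consonants /z/, /k/, /h/, /ʒ/ cannot be parsed into a legal (C)V(N) syllable (only a nasal (/m/, /n/, or /ŋ/) is licensed in coda position; onsets are limited to one consonant).
Inserting the epenthetic vowel yields /z/ → /zu/, /k/ → /ku/, /h/ → /hu/, /ʒ/ → /ʒu/.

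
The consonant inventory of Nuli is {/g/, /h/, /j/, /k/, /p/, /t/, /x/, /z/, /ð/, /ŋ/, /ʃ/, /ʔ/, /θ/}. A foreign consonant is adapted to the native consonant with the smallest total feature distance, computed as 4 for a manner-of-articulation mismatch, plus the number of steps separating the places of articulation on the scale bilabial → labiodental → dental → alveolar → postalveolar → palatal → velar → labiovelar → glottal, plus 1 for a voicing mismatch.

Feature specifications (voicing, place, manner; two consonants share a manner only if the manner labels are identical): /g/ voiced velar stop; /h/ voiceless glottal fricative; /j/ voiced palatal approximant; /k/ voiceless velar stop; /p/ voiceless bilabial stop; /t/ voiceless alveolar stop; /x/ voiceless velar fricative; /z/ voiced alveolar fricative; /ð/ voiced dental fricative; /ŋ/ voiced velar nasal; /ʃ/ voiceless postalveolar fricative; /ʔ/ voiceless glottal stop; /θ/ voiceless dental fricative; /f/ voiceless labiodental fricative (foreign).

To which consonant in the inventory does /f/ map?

θ

/θ/ is closest: same manner (fricative), place distance 1 (labiodental→dental), same voicing; total 1. Next closest is /ð/ at distance 2.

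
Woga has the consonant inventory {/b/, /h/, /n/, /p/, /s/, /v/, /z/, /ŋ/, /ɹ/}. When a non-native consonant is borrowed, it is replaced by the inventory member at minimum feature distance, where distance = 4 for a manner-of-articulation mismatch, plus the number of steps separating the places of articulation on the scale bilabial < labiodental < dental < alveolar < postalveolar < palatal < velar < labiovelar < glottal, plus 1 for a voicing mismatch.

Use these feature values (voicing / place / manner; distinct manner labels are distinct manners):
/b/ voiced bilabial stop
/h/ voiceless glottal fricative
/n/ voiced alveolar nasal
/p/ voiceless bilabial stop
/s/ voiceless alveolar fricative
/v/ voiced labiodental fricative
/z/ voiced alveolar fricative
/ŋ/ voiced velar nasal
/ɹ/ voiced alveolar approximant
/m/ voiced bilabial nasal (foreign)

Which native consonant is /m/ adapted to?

n

/n/ is closest: same manner (nasal), place distance 3 (bilabial→alveolar), same voicing; total 3. Next closest is /b/ at distance 4.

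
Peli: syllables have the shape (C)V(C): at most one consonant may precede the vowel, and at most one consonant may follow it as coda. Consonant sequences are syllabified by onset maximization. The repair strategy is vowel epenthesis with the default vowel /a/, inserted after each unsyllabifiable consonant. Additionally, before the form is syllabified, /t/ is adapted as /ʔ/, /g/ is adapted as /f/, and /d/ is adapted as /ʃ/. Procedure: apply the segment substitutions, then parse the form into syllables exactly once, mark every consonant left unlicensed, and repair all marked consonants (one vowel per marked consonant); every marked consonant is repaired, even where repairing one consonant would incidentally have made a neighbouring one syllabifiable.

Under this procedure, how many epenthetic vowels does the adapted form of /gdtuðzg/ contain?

4

After substitution the input is /fʃʔuðzf/.
The unsyllabifiable consonants are /f/, /ʃ/, /z/, /f/; each receives one epenthetic vowel.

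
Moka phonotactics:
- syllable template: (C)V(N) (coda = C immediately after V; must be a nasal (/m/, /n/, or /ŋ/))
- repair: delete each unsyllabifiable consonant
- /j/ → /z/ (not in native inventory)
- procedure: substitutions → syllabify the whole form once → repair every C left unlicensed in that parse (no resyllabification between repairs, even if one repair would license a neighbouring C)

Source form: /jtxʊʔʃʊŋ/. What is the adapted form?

xʊʃʊŋ

Substitution: /j/ → /z/, giving /ztxʊʔʃʊŋ/.
Syllabifying with onset maximization leaves /z/, /t/, /ʔ/ stranded (only a nasal (/m/, /n/, or /ŋ/) is licensed in coda position; onsets are limited to one consonant).
Each unlicensed consonant is deleted: /z/, /t/, /ʔ/.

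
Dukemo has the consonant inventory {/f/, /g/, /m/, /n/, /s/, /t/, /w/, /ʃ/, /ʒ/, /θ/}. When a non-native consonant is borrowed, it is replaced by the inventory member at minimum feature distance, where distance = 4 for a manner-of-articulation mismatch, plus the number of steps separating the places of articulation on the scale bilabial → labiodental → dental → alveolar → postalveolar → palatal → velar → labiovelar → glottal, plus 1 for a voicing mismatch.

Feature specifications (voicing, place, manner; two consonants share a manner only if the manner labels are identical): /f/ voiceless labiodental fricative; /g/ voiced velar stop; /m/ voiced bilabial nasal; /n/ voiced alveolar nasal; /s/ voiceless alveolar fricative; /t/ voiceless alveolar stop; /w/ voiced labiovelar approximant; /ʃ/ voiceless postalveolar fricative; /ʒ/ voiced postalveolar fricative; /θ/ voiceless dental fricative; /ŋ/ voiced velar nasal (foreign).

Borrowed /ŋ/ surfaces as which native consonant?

/n/ is closest: same manner (nasal), place distance 3 (velar→alveolar), same voicing; total 3. Next closest is /g/ at distance 4.

n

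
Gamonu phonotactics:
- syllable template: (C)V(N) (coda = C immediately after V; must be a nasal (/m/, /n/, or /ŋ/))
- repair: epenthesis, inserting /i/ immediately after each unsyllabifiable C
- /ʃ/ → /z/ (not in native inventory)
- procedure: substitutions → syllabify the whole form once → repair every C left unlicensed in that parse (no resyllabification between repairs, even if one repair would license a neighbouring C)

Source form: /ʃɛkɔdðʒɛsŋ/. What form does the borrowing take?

Substitution: /ʃ/ → /z/, giving /zɛkɔdðʒɛsŋ/.
Under (C)V(N), the unsyllabifiable consonants are /d/, /ð/, /s/, /ŋ/ (only a nasal (/m/, /n/, or /ŋ/) is licensed in coda position; onsets are limited to one consonant).
Inserting the epenthetic vowel yields /d/ → /di/, /ð/ → /ði/, /s/ → /si/, /ŋ/ → /ŋi/.

zɛkɔdiðiʒɛsiŋi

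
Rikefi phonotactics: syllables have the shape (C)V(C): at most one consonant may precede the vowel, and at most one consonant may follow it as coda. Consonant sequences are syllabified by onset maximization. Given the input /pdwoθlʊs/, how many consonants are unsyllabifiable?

2

Syllabifying with onset maximization leaves /p/, /d/ stranded (at most one coda consonant is licensed; onsets are limited to one consonant).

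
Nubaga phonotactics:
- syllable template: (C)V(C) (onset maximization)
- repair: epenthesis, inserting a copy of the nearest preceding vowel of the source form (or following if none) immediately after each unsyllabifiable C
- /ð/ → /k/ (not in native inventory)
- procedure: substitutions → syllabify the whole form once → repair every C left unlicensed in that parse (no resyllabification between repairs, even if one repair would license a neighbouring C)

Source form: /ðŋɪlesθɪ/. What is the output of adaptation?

kɪŋɪlesθɪ

Substitution: /ð/ → /k/, giving /kŋɪlesθɪ/.
Under (C)V(C), the unsyllabifiable consonants are /k/ (at most one coda consonant is licensed; onsets are limited to one consonant).
Inserting the epenthetic vowel yields /k/ → /kɪ/.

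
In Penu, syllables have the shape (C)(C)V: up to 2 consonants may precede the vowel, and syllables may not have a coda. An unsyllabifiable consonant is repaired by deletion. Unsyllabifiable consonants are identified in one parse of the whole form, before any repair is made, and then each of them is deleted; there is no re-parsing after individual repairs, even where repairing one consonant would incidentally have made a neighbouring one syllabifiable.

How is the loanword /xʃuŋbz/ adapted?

The consonants /ŋ/, /b/, /z/ cannot be parsed into a legal (C)(C)V syllable (no codas are permitted; onsets may contain at most 2 consonants).
Deleting the stranded consonants removes /ŋ/, /b/, /z/.

xʃu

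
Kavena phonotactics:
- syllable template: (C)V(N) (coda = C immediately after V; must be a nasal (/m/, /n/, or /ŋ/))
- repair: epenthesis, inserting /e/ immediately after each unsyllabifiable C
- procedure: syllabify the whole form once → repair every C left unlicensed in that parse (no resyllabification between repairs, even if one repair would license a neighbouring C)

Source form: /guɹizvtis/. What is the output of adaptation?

The consonants /z/, /v/, /s/ cannot be parsed into a legal (C)V(N) syllable (only a nasal (/m/, /n/, or /ŋ/) is licensed in coda position; onsets are limited to one consonant).
Inserting the epenthetic vowel yields /z/ → /ze/, /v/ → /ve/, /s/ → /se/.

guɹizevetise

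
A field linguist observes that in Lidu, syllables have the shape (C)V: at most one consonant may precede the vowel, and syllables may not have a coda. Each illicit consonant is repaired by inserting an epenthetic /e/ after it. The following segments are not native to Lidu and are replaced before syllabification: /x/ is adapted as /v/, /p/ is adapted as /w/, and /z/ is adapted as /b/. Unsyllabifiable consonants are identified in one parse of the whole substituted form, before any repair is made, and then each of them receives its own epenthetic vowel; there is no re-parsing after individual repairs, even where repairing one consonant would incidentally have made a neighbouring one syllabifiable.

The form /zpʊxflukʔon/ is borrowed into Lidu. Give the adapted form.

Substitution: /z/ → /b/, /p/ → /w/, /x/ → /v/, giving /bwʊvflukʔon/.
Syllabifying with onset maximization leaves /b/, /v/, /f/, /k/, /n/ stranded (no codas are permitted; onsets are limited to one consonant).
Epenthesis after each stranded consonant: /b/ → /be/, /v/ → /ve/, /f/ → /fe/, /k/ → /ke/, /n/ → /ne/.

bewʊvefelukeʔone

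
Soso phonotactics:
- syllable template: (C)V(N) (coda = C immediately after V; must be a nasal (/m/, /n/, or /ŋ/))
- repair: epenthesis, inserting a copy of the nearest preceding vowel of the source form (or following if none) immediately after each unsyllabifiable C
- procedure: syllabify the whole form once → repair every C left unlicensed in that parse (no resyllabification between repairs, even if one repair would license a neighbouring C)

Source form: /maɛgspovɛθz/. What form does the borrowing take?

maɛgɛsɛpovɛθɛzɛ

Under (C)V(N), the unsyllabifiable consonants are /g/, /s/, /θ/, /z/ (only a nasal (/m/, /n/, or /ŋ/) is licensed in coda position; onsets are limited to one consonant).
Each unlicensed consonant becomes the onset of a new syllable: /g/ → /gɛ/, /s/ → /sɛ/, /θ/ → /θɛ/, /z/ → /zɛ/.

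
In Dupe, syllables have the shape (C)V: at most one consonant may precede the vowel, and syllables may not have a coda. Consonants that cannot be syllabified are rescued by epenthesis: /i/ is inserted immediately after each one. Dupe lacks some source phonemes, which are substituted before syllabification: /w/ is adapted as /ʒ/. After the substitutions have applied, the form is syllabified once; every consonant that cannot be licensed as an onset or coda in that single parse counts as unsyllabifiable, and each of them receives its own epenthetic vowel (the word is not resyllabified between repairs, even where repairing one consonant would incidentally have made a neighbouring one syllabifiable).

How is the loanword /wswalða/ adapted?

Substitution: /w/ → /ʒ/, giving /ʒsʒalða/.
Under (C)V, the unsyllabifiable consonants are /ʒ/, /s/, /l/ (no codas are permitted; onsets are limited to one consonant).
Inserting the epenthetic vowel yields /ʒ/ → /ʒi/, /s/ → /si/, /l/ → /li/.

ʒisiʒaliða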